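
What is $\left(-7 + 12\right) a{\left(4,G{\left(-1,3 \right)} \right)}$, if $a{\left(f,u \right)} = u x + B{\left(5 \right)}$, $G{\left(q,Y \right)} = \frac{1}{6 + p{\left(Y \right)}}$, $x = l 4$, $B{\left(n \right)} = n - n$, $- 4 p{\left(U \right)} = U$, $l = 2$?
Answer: $\frac{160}{21} \approx 7.619$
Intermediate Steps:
$p{\left(U \right)} = - \frac{U}{4}$
$B{\left(n \right)} = 0$
$x = 8$ ($x = 2 \cdot 4 = 8$)
$G{\left(q,Y \right)} = \frac{1}{6 - \frac{Y}{4}}$
$a{\left(f,u \right)} = 8 u$ ($a{\left(f,u \right)} = u 8 + 0 = 8 u + 0 = 8 u$)
$\left(-7 + 12\right) a{\left(4,G{\left(-1,3 \right)} \right)} = \left(-7 + 12\right) 8 \left(- \frac{4}{-24 + 3}\right) = 5 \cdot 8 \left(- \frac{4}{-21}\right) = 5 \cdot 8 \left(\left(-4\right) \left(- \frac{1}{21}\right)\right) = 5 \cdot 8 \cdot \frac{4}{21} = 5 \cdot \frac{32}{21} = \frac{160}{21}$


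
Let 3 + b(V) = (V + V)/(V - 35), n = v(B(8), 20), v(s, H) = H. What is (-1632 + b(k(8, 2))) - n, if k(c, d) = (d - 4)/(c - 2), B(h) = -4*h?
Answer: -87714/53 ≈ -1655.0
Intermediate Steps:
k(c, d) = (-4 + d)/(-2 + c)
n = 20
b(V) = -3 + 2*V/(-35 + V) (b(V) = -3 + (V + V)/(V - 35) = -3 + (2*V)/(-35 + V) = -3 + 2*V/(-35 + V))
(-1632 + b(k(8, 2))) - n = (-1632 + (105 - (-4 + 2)/(-2 + 8))/(-35 + (-4 + 2)/(-2 + 8))) - 1*20 = (-1632 + (105 - (-2)/6)/(-35 - 2/6)) - 20 = (-1632 + (105 - (-2)/6)/(-35 + (⅙)*(-2))) - 20 = (-1632 + (105 - 1*(-⅓))/(-35 - ⅓)) - 20 = (-1632 + (105 + ⅓)/(-106/3)) - 20 = (-1632 - 3/106*316/3) - 20 = (-1632 - 158/53) - 20 = -86654/53 - 20 = -87714/53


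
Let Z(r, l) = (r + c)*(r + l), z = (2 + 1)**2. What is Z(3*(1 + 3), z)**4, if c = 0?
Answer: 4032758016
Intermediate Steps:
z = 9 (z = 3**2 = 9)
Z(r, l) = r*(l + r) (Z(r, l) = (r + 0)*(r + l) = r*(l + r))
Z(3*(1 + 3), z)**4 = ((3*(1 + 3))*(9 + 3*(1 + 3)))**4 = ((3*4)*(9 + 3*4))**4 = (12*(9 + 12))**4 = (12*21)**4 = 252**4 = 4032758016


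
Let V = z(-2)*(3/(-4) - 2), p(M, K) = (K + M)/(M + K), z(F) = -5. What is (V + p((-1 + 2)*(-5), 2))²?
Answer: 3481/16 ≈ 217.56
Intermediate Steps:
p(M, K) = 1 (p(M, K) = (K + M)/(K + M) = 1)
V = 55/4 (V = -5*(3/(-4) - 2) = -5*(3*(-¼) - 2) = -5*(-¾ - 2) = -5*(-11/4) = 55/4 ≈ 13.750)
(V + p((-1 + 2)*(-5), 2))² = (55/4 + 1)² = (59/4)² = 3481/16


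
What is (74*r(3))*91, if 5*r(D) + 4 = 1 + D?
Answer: 0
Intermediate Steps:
r(D) = -3/5 + D/5 (r(D) = -4/5 + (1 + D)/5 = -4/5 + (1/5 + D/5) = -3/5 + D/5)
(74*r(3))*91 = (74*(-3/5 + (1/5)*3))*91 = (74*(-3/5 + 3/5))*91 = (74*0)*91 = 0*91 = 0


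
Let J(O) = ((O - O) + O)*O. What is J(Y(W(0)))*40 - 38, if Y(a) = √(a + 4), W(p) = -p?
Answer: 122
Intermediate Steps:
Y(a) = √(4 + a)
J(O) = O² (J(O) = (0 + O)*O = O*O = O²)
J(Y(W(0)))*40 - 38 = (√(4 - 1*0))²*40 - 38 = (√(4 + 0))²*40 - 38 = (√4)²*40 - 38 = 2²*40 - 38 = 4*40 - 38 = 160 - 38 = 122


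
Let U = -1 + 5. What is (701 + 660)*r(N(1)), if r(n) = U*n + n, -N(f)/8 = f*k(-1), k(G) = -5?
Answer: 272200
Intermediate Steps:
U = 4
N(f) = 40*f (N(f) = -8*f*(-5) = -(-40)*f = 40*f)
r(n) = 5*n (r(n) = 4*n + n = 5*n)
(701 + 660)*r(N(1)) = (701 + 660)*(5*(40*1)) = 1361*(5*40) = 1361*200 = 272200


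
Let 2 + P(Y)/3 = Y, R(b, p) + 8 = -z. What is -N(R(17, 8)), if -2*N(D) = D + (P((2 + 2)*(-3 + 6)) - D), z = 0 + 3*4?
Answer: 15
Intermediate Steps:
z = 12 (z = 0 + 12 = 12)
R(b, p) = -20 (R(b, p) = -8 - 1*12 = -8 - 12 = -20)
P(Y) = -6 + 3*Y
N(D) = -15 (N(D) = -(D + ((-6 + 3*((2 + 2)*(-3 + 6))) - D))/2 = -(D + ((-6 + 3*(4*3)) - D))/2 = -(D + ((-6 + 3*12) - D))/2 = -(D + ((-6 + 36) - D))/2 = -(D + (30 - D))/2 = -½*30 = -15)
-N(R(17, 8)) = -1*(-15) = 15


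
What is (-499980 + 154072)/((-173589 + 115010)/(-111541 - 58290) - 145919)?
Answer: 29372950774/12390755555 ≈ 2.3706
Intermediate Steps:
(-499980 + 154072)/((-173589 + 115010)/(-111541 - 58290) - 145919) = -345908/(-58579/(-169831) - 145919) = -345908/(-58579*(-1/169831) - 145919) = -345908/(58579/169831 - 145919) = -345908/(-24781511110/169831) = -345908*(-169831/24781511110) = 29372950774/12390755555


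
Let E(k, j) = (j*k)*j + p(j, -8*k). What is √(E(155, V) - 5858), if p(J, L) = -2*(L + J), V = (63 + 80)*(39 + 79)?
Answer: √44133403654 ≈ 2.1008e+5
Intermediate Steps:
V = 16874 (V = 143*118 = 16874)
p(J, L) = -2*J - 2*L (p(J, L) = -2*(J + L) = -2*J - 2*L)
E(k, j) = -2*j + 16*k + k*j² (E(k, j) = (j*k)*j + (-2*j - (-16)*k) = k*j² + (-2*j + 16*k) = -2*j + 16*k + k*j²)
√(E(155, V) - 5858) = √((-2*16874 + 16*155 + 155*16874²) - 5858) = √((-33748 + 2480 + 155*284731876) - 5858) = √((-33748 + 2480 + 44133440780) - 5858) = √(44133409512 - 5858) = √44133403654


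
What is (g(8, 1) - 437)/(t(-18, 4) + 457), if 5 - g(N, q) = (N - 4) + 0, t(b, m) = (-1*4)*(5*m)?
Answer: -436/377 ≈ -1.1565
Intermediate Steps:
t(b, m) = -20*m
g(N, q) = 9 - N (g(N, q) = 5 - ((N - 4) + 0) = 5 - ((-4 + N) + 0) = 5 - (-4 + N) = 5 + (4 - N) = 9 - N)
(g(8, 1) - 437)/(t(-18, 4) + 457) = ((9 - 1*8) - 437)/(-20*4 + 457) = ((9 - 8) - 437)/(-80 + 457) = (1 - 437)/377 = -436*1/377 = -436/377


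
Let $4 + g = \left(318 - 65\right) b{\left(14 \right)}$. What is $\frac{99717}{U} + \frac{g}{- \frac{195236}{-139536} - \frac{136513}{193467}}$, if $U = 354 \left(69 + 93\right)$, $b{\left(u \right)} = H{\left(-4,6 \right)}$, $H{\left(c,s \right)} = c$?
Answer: $- \frac{43640211132080813}{29826129673692} \approx -1463.2$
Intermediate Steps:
$b{\left(u \right)} = -4$
$g = -1016$ ($g = -4 + \left(318 - 65\right) \left(-4\right) = -4 + 253 \left(-4\right) = -4 - 1012 = -1016$)
$U = 57348$ ($U = 354 \cdot 162 = 57348$)
$\frac{99717}{U} + \frac{g}{- \frac{195236}{-139536} - \frac{136513}{193467}} = \frac{99717}{57348} - \frac{1016}{- \frac{195236}{-139536} - \frac{136513}{193467}} = 99717 \cdot \frac{1}{57348} - \frac{1016}{\left(-195236\right) \left(- \frac{1}{139536}\right) - \frac{136513}{193467}} = \frac{33239}{19116} - \frac{1016}{\frac{48809}{34884} - \frac{136513}{193467}} = \frac{33239}{19116} - \frac{1016}{\frac{1560270437}{2249634276}} = \frac{33239}{19116} - \frac{2285628424416}{1560270437} = - \frac{43640211132080813}{29826129673692}$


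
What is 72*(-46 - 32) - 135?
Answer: -5751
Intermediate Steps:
72*(-46 - 32) - 135 = 72*(-78) - 135 = -5616 - 135 = -5751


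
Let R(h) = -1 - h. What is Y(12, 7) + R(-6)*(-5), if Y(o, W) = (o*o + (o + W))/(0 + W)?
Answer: -12/7 ≈ -1.7143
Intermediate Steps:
Y(o, W) = (W + o + o**2)/W (Y(o, W) = (o**2 + (W + o))/W = (W + o + o**2)/W)
Y(12, 7) + R(-6)*(-5) = (7 + 12 + 12**2)/7 + (-1 - 1*(-6))*(-5) = (7 + 12 + 144)/7 + (-1 + 6)*(-5) = (1/7)*163 + 5*(-5) = 163/7 - 25 = -12/7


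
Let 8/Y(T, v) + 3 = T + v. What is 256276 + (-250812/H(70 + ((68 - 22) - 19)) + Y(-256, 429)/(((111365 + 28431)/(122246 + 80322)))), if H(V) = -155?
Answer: 23749636415344/92090615 ≈ 2.5789e+5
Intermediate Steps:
Y(T, v) = 8/(-3 + T + v) (Y(T, v) = 8/(-3 + (T + v)) = 8/(-3 + T + v))
256276 + (-250812/H(70 + ((68 - 22) - 19)) + Y(-256, 429)/(((111365 + 28431)/(122246 + 80322)))) = 256276 + (-250812/(-155) + (8/(-3 - 256 + 429))/(((111365 + 28431)/(122246 + 80322)))) = 256276 + (-250812*(-1/155) + (8/170)/((139796/202568))) = 256276 + (250812/155 + (8*(1/170))/((139796*(1/202568)))) = 256276 + (250812/155 + 4/(85*(34949/50642))) = 256276 + (250812/155 + (4/85)*(50642/34949)) = 256276 + (250812/155 + 202568/2970665) = 256276 + 149021965604/92090615 = 23749636415344/92090615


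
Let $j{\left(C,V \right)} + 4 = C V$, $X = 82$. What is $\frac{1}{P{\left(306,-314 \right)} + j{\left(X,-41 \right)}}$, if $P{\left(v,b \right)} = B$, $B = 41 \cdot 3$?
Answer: $- \frac{1}{3243} \approx -0.00030836$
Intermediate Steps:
$B = 123$
$P{\left(v,b \right)} = 123$
$j{\left(C,V \right)} = -4 + C V$
$\frac{1}{P{\left(306,-314 \right)} + j{\left(X,-41 \right)}} = \frac{1}{123 + \left(-4 + 82 \left(-41\right)\right)} = \frac{1}{123 - 3366} = \frac{1}{-3243} = - \frac{1}{3243}$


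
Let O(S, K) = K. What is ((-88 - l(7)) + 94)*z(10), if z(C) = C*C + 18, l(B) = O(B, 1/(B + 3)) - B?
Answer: 7611/5 ≈ 1522.2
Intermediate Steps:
l(B) = 1/(3 + B) - B (l(B) = 1/(B + 3) - B = 1/(3 + B) - B)
z(C) = 18 + C**2 (z(C) = C**2 + 18 = 18 + C**2)
((-88 - l(7)) + 94)*z(10) = ((-88 - (1 - 1*7*(3 + 7))/(3 + 7)) + 94)*(18 + 10**2) = ((-88 - (1 - 1*7*10)/10) + 94)*(18 + 100) = ((-88 - (1 - 70)/10) + 94)*118 = ((-88 - (-69)/10) + 94)*118 = ((-88 - 1*(-69/10)) + 94)*118 = ((-88 + 69/10) + 94)*118 = (-811/10 + 94)*118 = (129/10)*118 = 7611/5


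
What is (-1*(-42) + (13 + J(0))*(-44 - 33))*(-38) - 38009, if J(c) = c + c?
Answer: -1567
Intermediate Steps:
J(c) = 2*c
(-1*(-42) + (13 + J(0))*(-44 - 33))*(-38) - 38009 = (-1*(-42) + (13 + 2*0)*(-44 - 33))*(-38) - 38009 = (42 + (13 + 0)*(-77))*(-38) - 38009 = (42 + 13*(-77))*(-38) - 38009 = (42 - 1001)*(-38) - 38009 = -959*(-38) - 38009 = 36442 - 38009 = -1567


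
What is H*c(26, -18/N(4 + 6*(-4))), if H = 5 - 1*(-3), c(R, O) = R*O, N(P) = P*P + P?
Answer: -936/95 ≈ -9.8526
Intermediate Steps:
N(P) = P + P**2 (N(P) = P**2 + P = P + P**2)
c(R, O) = O*R
H = 8 (H = 5 + 3 = 8)
H*c(26, -18/N(4 + 6*(-4))) = 8*(-18*1/((1 + (4 + 6*(-4)))*(4 + 6*(-4)))*26) = 8*(-18*1/((1 + (4 - 24))*(4 - 24))*26) = 8*(-18*(-1/(20*(1 - 20)))*26) = 8*(-18/((-20*(-19)))*26) = 8*(-18/380*26) = 8*(-18*1/380*26) = 8*(-9/190*26) = 8*(-117/95) = -936/95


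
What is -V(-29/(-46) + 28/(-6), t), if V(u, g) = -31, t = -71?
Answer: 31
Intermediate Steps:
-V(-29/(-46) + 28/(-6), t) = -1*(-31) = 31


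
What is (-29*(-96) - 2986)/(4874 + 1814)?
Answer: -101/3344 ≈ -0.030203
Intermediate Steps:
(-29*(-96) - 2986)/(4874 + 1814) = (2784 - 2986)/6688 = -202*1/6688 = -101/3344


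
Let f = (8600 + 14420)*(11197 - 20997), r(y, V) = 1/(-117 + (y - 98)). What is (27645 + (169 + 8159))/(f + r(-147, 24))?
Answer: -13022226/81665752001 ≈ -0.00015946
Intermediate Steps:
r(y, V) = 1/(-215 + y) (r(y, V) = 1/(-117 + (-98 + y)) = 1/(-215 + y))
f = -225596000 (f = 23020*(-9800) = -225596000)
(27645 + (169 + 8159))/(f + r(-147, 24)) = (27645 + (169 + 8159))/(-225596000 + 1/(-215 - 147)) = (27645 + 8328)/(-225596000 + 1/(-362)) = 35973/(-225596000 - 1/362) = 35973/(-81665752001/362) = 35973*(-362/81665752001) = -13022226/81665752001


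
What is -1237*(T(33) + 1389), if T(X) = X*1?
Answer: -1759014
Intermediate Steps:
T(X) = X
-1237*(T(33) + 1389) = -1237*(33 + 1389) = -1237*1422 = -1759014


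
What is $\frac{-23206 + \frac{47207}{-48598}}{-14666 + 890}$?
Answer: $\frac{375937465}{223162016} \approx 1.6846$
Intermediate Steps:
$\frac{-23206 + \frac{47207}{-48598}}{-14666 + 890} = \frac{-23206 + 47207 \left(- \frac{1}{48598}\right)}{-13776} = \left(-23206 - \frac{47207}{48598}\right) \left(- \frac{1}{13776}\right) = \left(- \frac{1127812395}{48598}\right) \left(- \frac{1}{13776}\right) = \frac{375937465}{223162016}$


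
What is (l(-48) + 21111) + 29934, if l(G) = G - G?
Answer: 51045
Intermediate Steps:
l(G) = 0
(l(-48) + 21111) + 29934 = (0 + 21111) + 29934 = 21111 + 29934 = 51045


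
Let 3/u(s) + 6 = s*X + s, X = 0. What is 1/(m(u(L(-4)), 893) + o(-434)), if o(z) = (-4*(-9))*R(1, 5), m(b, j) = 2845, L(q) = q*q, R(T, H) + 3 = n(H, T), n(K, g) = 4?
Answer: 1/2881 ≈ 0.00034710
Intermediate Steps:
R(T, H) = 1 (R(T, H) = -3 + 4 = 1)
L(q) = q²
u(s) = 3/(-6 + s) (u(s) = 3/(-6 + (s*0 + s)) = 3/(-6 + (0 + s)) = 3/(-6 + s))
o(z) = 36 (o(z) = -4*(-9)*1 = 36*1 = 36)
1/(m(u(L(-4)), 893) + o(-434)) = 1/(2845 + 36) = 1/2881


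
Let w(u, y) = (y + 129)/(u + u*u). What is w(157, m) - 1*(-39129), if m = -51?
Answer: 485317026/12403 ≈ 39129.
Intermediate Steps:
w(u, y) = (129 + y)/(u + u²)
w(157, m) - 1*(-39129) = (129 - 51)/(157*(1 + 157)) - 1*(-39129) = (1/157)*78/158 + 39129 = (1/157)*(1/158)*78 + 39129 = 39/12403 + 39129 = 485317026/12403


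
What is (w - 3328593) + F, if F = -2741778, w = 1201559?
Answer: -4868812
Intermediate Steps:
(w - 3328593) + F = (1201559 - 3328593) - 2741778 = -2127034 - 2741778 = -4868812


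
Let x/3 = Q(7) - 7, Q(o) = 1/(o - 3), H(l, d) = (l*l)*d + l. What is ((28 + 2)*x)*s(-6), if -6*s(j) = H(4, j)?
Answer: -9315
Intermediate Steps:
H(l, d) = l + d*l**2 (H(l, d) = l**2*d + l = d*l**2 + l = l + d*l**2)
s(j) = -2/3 - 8*j/3 (s(j) = -2*(1 + j*4)/3 = -2*(1 + 4*j)/3 = -(4 + 16*j)/6 = -2/3 - 8*j/3)
Q(o) = 1/(-3 + o)
x = -81/4 (x = 3*(1/(-3 + 7) - 7) = 3*(1/4 - 7) = 3*(-27/4) = -81/4 ≈ -20.250)
((28 + 2)*x)*s(-6) = ((28 + 2)*(-81/4))*(-2/3 - 8/3*(-6)) = (30*(-81/4))*(-2/3 + 16) = -1215/2*46/3 = -9315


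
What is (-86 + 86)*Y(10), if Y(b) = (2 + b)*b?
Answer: 0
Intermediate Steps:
Y(b) = b*(2 + b)
(-86 + 86)*Y(10) = (-86 + 86)*(10*(2 + 10)) = 0*(10*12) = 0*120 = 0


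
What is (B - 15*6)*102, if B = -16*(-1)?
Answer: -7548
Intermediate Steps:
B = 16
(B - 15*6)*102 = (16 - 15*6)*102 = (16 - 90)*102 = -74*102 = -7548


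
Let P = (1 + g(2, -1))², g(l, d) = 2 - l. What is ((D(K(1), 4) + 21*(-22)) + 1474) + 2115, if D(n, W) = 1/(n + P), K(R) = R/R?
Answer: 6255/2 ≈ 3127.5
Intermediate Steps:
K(R) = 1
P = 1 (P = (1 + (2 - 1*2))² = (1 + (2 - 2))² = (1 + 0)² = 1² = 1)
D(n, W) = 1/(1 + n) (D(n, W) = 1/(n + 1) = 1/(1 + n))
((D(K(1), 4) + 21*(-22)) + 1474) + 2115 = ((1/(1 + 1) + 21*(-22)) + 1474) + 2115 = ((1/2 - 462) + 1474) + 2115 = ((½ - 462) + 1474) + 2115 = (-923/2 + 1474) + 2115 = 2025/2 + 2115 = 6255/2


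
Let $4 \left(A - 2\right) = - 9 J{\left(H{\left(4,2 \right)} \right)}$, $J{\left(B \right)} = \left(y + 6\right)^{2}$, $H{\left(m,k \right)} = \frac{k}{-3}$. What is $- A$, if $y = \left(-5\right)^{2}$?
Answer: $\frac{8641}{4} \approx 2160.3$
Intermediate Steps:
$y = 25$
$H{\left(m,k \right)} = - \frac{k}{3}$ ($H{\left(m,k \right)} = k \left(- \frac{1}{3}\right) = - \frac{k}{3}$)
$J{\left(B \right)} = 961$ ($J{\left(B \right)} = \left(25 + 6\right)^{2} = 31^{2} = 961$)
$A = - \frac{8641}{4}$ ($A = 2 + \frac{\left(-9\right) 961}{4} = 2 + \frac{1}{4} \left(-8649\right) = 2 - \frac{8649}{4} = - \frac{8641}{4} \approx -2160.3$)
$- A = \left(-1\right) \left(- \frac{8641}{4}\right) = \frac{8641}{4}$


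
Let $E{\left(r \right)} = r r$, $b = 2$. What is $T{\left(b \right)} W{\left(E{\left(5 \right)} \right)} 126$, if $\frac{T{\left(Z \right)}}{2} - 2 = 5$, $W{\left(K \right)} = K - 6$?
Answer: $33516$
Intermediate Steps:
$E{\left(r \right)} = r^{2}$
$W{\left(K \right)} = -6 + K$ ($W{\left(K \right)} = K - 6 = -6 + K$)
$T{\left(Z \right)} = 14$ ($T{\left(Z \right)} = 4 + 2 \cdot 5 = 4 + 10 = 14$)
$T{\left(b \right)} W{\left(E{\left(5 \right)} \right)} 126 = 14 \left(-6 + 5^{2}\right) 126 = 14 \left(-6 + 25\right) 126 = 14 \cdot 19 \cdot 126 = 266 \cdot 126 = 33516$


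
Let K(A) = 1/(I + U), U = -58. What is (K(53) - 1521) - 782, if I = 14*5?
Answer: -27635/12 ≈ -2302.9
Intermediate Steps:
I = 70
K(A) = 1/12 (K(A) = 1/(70 - 58) = 1/12)
(K(53) - 1521) - 782 = (1/12 - 1521) - 782 = -18251/12 - 782 = -27635/12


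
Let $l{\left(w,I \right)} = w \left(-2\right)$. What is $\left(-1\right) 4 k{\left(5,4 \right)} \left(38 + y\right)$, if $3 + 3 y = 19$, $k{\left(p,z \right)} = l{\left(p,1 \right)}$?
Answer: $\frac{5200}{3} \approx 1733.3$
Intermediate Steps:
$l{\left(w,I \right)} = - 2 w$
$k{\left(p,z \right)} = - 2 p$
$y = \frac{16}{3}$ ($y = -1 + \frac{1}{3} \cdot 19 = -1 + \frac{19}{3} = \frac{16}{3} \approx 5.3333$)
$\left(-1\right) 4 k{\left(5,4 \right)} \left(38 + y\right) = \left(-1\right) 4 \left(\left(-2\right) 5\right) \left(38 + \frac{16}{3}\right) = \left(-4\right) \left(-10\right) \frac{130}{3} = 40 \cdot \frac{130}{3} = \frac{5200}{3}$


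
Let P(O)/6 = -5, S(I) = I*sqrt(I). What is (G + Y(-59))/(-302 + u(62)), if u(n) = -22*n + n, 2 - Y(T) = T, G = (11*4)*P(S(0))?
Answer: 1259/1604 ≈ 0.78491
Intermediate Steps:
S(I) = I**(3/2)
P(O) = -30 (P(O) = 6*(-5) = -30)
G = -1320 (G = (11*4)*(-30) = 44*(-30) = -1320)
Y(T) = 2 - T
u(n) = -21*n
(G + Y(-59))/(-302 + u(62)) = (-1320 + (2 - 1*(-59)))/(-302 - 21*62) = (-1320 + (2 + 59))/(-302 - 1302) = (-1320 + 61)/(-1604) = -1259*(-1/1604) = 1259/1604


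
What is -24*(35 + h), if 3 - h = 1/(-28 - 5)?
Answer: -10040/11 ≈ -912.73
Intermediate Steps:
h = 100/33 (h = 3 - 1/(-28 - 5) = 3 - 1/(-33) = 3 - 1*(-1/33) = 3 + 1/33 = 100/33 ≈ 3.0303)
-24*(35 + h) = -24*(35 + 100/33) = -24*1255/33 = -10040/11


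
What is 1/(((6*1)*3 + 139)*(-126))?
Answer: -1/19782 ≈ -5.0551e-5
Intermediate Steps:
1/(((6*1)*3 + 139)*(-126)) = 1/((6*3 + 139)*(-126)) = 1/((18 + 139)*(-126)) = 1/(157*(-126)) = 1/(-19782) = -1/19782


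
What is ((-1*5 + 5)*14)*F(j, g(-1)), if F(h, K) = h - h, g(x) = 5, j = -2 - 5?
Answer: 0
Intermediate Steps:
j = -7
F(h, K) = 0
((-1*5 + 5)*14)*F(j, g(-1)) = ((-1*5 + 5)*14)*0 = ((-5 + 5)*14)*0 = (0*14)*0 = 0*0 = 0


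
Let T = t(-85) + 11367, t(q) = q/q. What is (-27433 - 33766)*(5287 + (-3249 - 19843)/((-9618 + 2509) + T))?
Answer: -1376625054959/4259 ≈ -3.2323e+8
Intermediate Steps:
t(q) = 1
T = 11368 (T = 1 + 11367 = 11368)
(-27433 - 33766)*(5287 + (-3249 - 19843)/((-9618 + 2509) + T)) = (-27433 - 33766)*(5287 + (-3249 - 19843)/((-9618 + 2509) + 11368)) = -61199*(5287 - 23092/(-7109 + 11368)) = -61199*(5287 - 23092/4259) = -61199*22494241/4259 = -1376625054959/4259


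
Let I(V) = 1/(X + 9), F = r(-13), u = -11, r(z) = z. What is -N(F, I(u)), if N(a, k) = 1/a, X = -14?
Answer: 1/13 ≈ 0.076923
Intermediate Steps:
F = -13
I(V) = -⅕ (I(V) = 1/(-14 + 9) = 1/(-5) = -⅕)
-N(F, I(u)) = -1/(-13) = -1*(-1/13) = 1/13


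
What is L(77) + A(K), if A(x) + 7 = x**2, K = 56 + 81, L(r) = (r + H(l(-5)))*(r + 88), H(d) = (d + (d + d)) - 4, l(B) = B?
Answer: 28332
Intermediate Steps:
H(d) = -4 + 3*d (H(d) = (d + 2*d) - 4 = 3*d - 4 = -4 + 3*d)
L(r) = (-19 + r)*(88 + r) (L(r) = (r + (-4 + 3*(-5)))*(r + 88) = (r + (-4 - 15))*(88 + r) = (r - 19)*(88 + r) = (-19 + r)*(88 + r))
K = 137
A(x) = -7 + x**2
L(77) + A(K) = (-1672 + 77**2 + 69*77) + (-7 + 137**2) = (-1672 + 5929 + 5313) + (-7 + 18769) = 9570 + 18762 = 28332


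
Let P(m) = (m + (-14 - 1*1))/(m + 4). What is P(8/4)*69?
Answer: -299/2 ≈ -149.50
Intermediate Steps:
P(m) = (-15 + m)/(4 + m) (P(m) = (m + (-14 - 1))/(4 + m) = (m - 15)/(4 + m) = (-15 + m)/(4 + m))
P(8/4)*69 = ((-15 + 8/4)/(4 + 8/4))*69 = ((-15 + (¼)*8)/(4 + (¼)*8))*69 = ((-15 + 2)/(4 + 2))*69 = (-13/6)*69 = ((⅙)*(-13))*69 = -13/6*69 = -299/2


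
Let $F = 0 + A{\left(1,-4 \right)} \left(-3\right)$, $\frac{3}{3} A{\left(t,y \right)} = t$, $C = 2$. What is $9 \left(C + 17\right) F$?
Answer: $-513$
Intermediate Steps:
$A{\left(t,y \right)} = t$
$F = -3$ ($F = 0 + 1 \left(-3\right) = 0 - 3 = -3$)
$9 \left(C + 17\right) F = 9 \left(2 + 17\right) \left(-3\right) = 9 \cdot 19 \left(-3\right) = 171 \left(-3\right) = -513$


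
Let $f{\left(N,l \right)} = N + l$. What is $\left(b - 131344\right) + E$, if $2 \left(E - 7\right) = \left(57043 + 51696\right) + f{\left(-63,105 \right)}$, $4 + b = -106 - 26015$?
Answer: $- \frac{206143}{2} \approx -1.0307 \cdot 10^{5}$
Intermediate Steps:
$b = -26125$ ($b = -4 - 26121 = -26125$)
$E = \frac{108795}{2}$ ($E = 7 + \frac{\left(57043 + 51696\right) + \left(-63 + 105\right)}{2} = 7 + \frac{108739 + 42}{2} = 7 + \frac{1}{2} \cdot 108781 = 7 + \frac{108781}{2} = \frac{108795}{2} \approx 54398.0$)
$\left(b - 131344\right) + E = \left(-26125 - 131344\right) + \frac{108795}{2} = -157469 + \frac{108795}{2} = - \frac{206143}{2}$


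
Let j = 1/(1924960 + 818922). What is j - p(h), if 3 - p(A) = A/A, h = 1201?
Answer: -5487763/2743882 ≈ -2.0000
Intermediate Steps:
p(A) = 2 (p(A) = 3 - A/A = 3 - 1*1 = 3 - 1 = 2)
j = 1/2743882 ≈ 3.6445e-7
j - p(h) = 1/2743882 - 1*2 = 1/2743882 - 2 = -5487763/2743882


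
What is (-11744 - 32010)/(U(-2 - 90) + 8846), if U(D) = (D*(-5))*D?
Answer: 21877/16737 ≈ 1.3071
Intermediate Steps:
U(D) = -5*D² (U(D) = (-5*D)*D = -5*D²)
(-11744 - 32010)/(U(-2 - 90) + 8846) = (-11744 - 32010)/(-5*(-2 - 90)² + 8846) = -43754/(-5*(-92)² + 8846) = -43754/(-5*8464 + 8846) = -43754/(-42320 + 8846) = -43754/(-33474) = -43754*(-1/33474) = 21877/16737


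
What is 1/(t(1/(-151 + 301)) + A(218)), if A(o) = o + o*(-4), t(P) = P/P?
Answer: -1/653 ≈ -0.0015314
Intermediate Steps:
t(P) = 1
A(o) = -3*o (A(o) = o - 4*o = -3*o)
1/(t(1/(-151 + 301)) + A(218)) = 1/(1 - 3*218) = 1/(1 - 654) = 1/(-653) = -1/653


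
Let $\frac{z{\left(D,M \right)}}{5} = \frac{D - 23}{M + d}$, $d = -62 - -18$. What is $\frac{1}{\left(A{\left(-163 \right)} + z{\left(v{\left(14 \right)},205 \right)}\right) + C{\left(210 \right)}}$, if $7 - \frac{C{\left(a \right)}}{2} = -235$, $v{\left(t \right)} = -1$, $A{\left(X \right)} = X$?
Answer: $\frac{161}{51561} \approx 0.0031225$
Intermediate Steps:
$d = -44$ ($d = -62 + 18 = -44$)
$z{\left(D,M \right)} = \frac{5 \left(-23 + D\right)}{-44 + M}$ ($z{\left(D,M \right)} = 5 \frac{D - 23}{M - 44} = 5 \frac{-23 + D}{-44 + M} = \frac{5 \left(-23 + D\right)}{-44 + M}$)
$C{\left(a \right)} = 484$ ($C{\left(a \right)} = 14 - -470 = 14 + 470 = 484$)
$\frac{1}{\left(A{\left(-163 \right)} + z{\left(v{\left(14 \right)},205 \right)}\right) + C{\left(210 \right)}} = \frac{1}{\left(-163 + \frac{5 \left(-23 - 1\right)}{-44 + 205}\right) + 484} = \frac{1}{\left(-163 + 5 \cdot \frac{1}{161} \left(-24\right)\right) + 484} = \frac{1}{\left(-163 - \frac{120}{161}\right) + 484} = \frac{1}{- \frac{26363}{161} + 484} = \frac{1}{\frac{51561}{161}} = \frac{161}{51561}$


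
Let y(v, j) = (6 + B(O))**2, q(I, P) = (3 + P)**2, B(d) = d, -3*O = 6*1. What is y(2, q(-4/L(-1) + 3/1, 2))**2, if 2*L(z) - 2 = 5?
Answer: 256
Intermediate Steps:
L(z) = 7/2 (L(z) = 1 + (1/2)*5 = 1 + 5/2 = 7/2)
O = -2 ≈ -2.0000
y(v, j) = 16 (y(v, j) = (6 - 2)**2 = 4**2 = 16)
y(2, q(-4/L(-1) + 3/1, 2))**2 = 16**2 = 256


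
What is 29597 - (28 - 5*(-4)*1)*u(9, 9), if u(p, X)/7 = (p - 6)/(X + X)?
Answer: 29541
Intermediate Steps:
u(p, X) = 7*(-6 + p)/(2*X) (u(p, X) = 7*((p - 6)/(X + X)) = 7*((-6 + p)/((2*X))) = 7*((-6 + p)*(1/(2*X))) = 7*((-6 + p)/(2*X)) = 7*(-6 + p)/(2*X))
29597 - (28 - 5*(-4)*1)*u(9, 9) = 29597 - (28 - 5*(-4)*1)*(7/2)*(-6 + 9)/9 = 29597 - (28 + 20*1)*(7/2)*(1/9)*3 = 29597 - (28 + 20)*7/6 = 29597 - 48*7/6 = 29597 - 1*56 = 29597 - 56 = 29541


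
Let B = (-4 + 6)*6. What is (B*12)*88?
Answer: 12672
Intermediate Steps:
B = 12 (B = 2*6 = 12)
(B*12)*88 = (12*12)*88 = 144*88 = 12672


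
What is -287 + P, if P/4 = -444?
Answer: -2063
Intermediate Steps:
P = -1776 (P = 4*(-444) = -1776)
-287 + P = -287 - 1776 = -2063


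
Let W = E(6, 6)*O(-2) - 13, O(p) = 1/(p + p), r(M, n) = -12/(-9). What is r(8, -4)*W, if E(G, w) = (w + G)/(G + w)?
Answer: -53/3 ≈ -17.667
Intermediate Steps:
r(M, n) = 4/3 (r(M, n) = -12*(-1/9) = 4/3)
O(p) = 1/(2*p)
E(G, w) = 1 (E(G, w) = (G + w)/(G + w) = 1)
W = -53/4 (W = 1*((1/2)/(-2)) - 13 = 1*((1/2)*(-1/2)) - 13 = 1*(-1/4) - 13 = -1/4 - 13 = -53/4 ≈ -13.250)
r(8, -4)*W = (4/3)*(-53/4) = -53/3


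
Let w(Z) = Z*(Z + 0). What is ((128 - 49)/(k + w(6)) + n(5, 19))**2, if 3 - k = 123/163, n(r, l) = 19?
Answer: 17245730329/38862756 ≈ 443.76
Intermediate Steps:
w(Z) = Z**2 (w(Z) = Z*Z = Z**2)
k = 366/163 (k = 3 - 123/163 = 366/163 ≈ 2.2454)
((128 - 49)/(k + w(6)) + n(5, 19))**2 = ((128 - 49)/(366/163 + 6**2) + 19)**2 = (79/(366/163 + 36) + 19)**2 = (79/(6234/163) + 19)**2 = (79*(163/6234) + 19)**2 = (12877/6234 + 19)**2 = (131323/6234)**2 = 17245730329/38862756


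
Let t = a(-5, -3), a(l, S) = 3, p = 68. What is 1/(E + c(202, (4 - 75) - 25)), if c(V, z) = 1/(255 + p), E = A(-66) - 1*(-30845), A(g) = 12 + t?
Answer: 323/9967781 ≈ 3.2404e-5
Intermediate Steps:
t = 3
A(g) = 15 (A(g) = 12 + 3 = 15)
E = 30860 (E = 15 - 1*(-30845) = 15 + 30845 = 30860)
c(V, z) = 1/323 (c(V, z) = 1/(255 + 68) = 1/323)
1/(E + c(202, (4 - 75) - 25)) = 1/(30860 + 1/323) = 1/(9967781/323) = 323/9967781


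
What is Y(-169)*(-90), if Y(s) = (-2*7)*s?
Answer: -212940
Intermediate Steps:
Y(s) = -14*s
Y(-169)*(-90) = -14*(-169)*(-90) = 2366*(-90) = -212940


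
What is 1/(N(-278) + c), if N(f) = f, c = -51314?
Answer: -1/51592 ≈ -1.9383e-5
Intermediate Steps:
1/(N(-278) + c) = 1/(-278 - 51314) = 1/(-51592) = -1/51592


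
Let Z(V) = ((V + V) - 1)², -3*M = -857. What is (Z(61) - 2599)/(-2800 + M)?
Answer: -36126/7543 ≈ -4.7893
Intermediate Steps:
M = 857/3 (M = -⅓*(-857) = 857/3 ≈ 285.67)
Z(V) = (-1 + 2*V)² (Z(V) = (2*V - 1)² = (-1 + 2*V)²)
(Z(61) - 2599)/(-2800 + M) = ((-1 + 2*61)² - 2599)/(-2800 + 857/3) = ((-1 + 122)² - 2599)/(-7543/3) = (121² - 2599)*(-3/7543) = (14641 - 2599)*(-3/7543) = 12042*(-3/7543) = -36126/7543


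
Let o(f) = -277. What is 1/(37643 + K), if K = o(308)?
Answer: 1/37366 ≈ 2.6762e-5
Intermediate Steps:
K = -277
1/(37643 + K) = 1/(37643 - 277) = 1/37366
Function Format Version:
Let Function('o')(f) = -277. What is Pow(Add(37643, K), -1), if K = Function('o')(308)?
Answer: Rational(1, 37366) ≈ 2.6762e-5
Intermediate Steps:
K = -277
Pow(Add(37643, K), -1) = Pow(Add(37643, -277), -1) = Pow(37366, -1) = Rational(1, 37366)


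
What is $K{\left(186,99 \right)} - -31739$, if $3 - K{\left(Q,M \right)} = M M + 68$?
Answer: $21873$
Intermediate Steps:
$K{\left(Q,M \right)} = -65 - M^{2}$ ($K{\left(Q,M \right)} = 3 - \left(M M + 68\right) = 3 - \left(M^{2} + 68\right) = 3 - \left(68 + M^{2}\right) = -65 - M^{2}$)
$K{\left(186,99 \right)} - -31739 = \left(-65 - 99^{2}\right) - -31739 = \left(-65 - 9801\right) + 31739 = -9866 + 31739 = 21873$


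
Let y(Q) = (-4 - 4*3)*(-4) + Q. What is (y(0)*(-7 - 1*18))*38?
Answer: -60800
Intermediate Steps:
y(Q) = 64 + Q (y(Q) = (-4 - 12)*(-4) + Q = -16*(-4) + Q = 64 + Q)
(y(0)*(-7 - 1*18))*38 = ((64 + 0)*(-7 - 1*18))*38 = (64*(-7 - 18))*38 = (64*(-25))*38 = -1600*38 = -60800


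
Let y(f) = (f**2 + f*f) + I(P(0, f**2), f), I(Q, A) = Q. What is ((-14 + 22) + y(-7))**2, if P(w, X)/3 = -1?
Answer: 10609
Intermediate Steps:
P(w, X) = -3 (P(w, X) = 3*(-1) = -3)
y(f) = -3 + 2*f**2 (y(f) = (f**2 + f*f) - 3 = (f**2 + f**2) - 3 = 2*f**2 - 3 = -3 + 2*f**2)
((-14 + 22) + y(-7))**2 = ((-14 + 22) + (-3 + 2*(-7)**2))**2 = (8 + (-3 + 2*49))**2 = (8 + (-3 + 98))**2 = (8 + 95)**2 = 103**2 = 10609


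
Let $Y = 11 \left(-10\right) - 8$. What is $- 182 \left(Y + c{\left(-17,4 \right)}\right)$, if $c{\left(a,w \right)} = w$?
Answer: $20748$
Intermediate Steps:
$Y = -118$ ($Y = -110 - 8 = -118$)
$- 182 \left(Y + c{\left(-17,4 \right)}\right) = - 182 \left(-118 + 4\right) = \left(-182\right) \left(-114\right) = 20748$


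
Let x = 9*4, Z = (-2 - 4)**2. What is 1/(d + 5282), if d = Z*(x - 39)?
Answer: 1/5174 ≈ 0.00019327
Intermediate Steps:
Z = 36 (Z = (-6)**2 = 36)
x = 36
d = -108 (d = 36*(36 - 39) = 36*(-3) = -108)
1/(d + 5282) = 1/(-108 + 5282) = 1/5174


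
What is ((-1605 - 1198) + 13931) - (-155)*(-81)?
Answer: -1427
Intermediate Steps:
((-1605 - 1198) + 13931) - (-155)*(-81) = (-2803 + 13931) - 1*12555 = 11128 - 12555 = -1427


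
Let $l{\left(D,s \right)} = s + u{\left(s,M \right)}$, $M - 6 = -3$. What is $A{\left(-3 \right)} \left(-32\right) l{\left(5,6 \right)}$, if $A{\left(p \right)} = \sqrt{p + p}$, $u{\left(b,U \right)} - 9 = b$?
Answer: $- 672 i \sqrt{6} \approx - 1646.1 i$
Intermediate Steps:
$M = 3$ ($M = 6 - 3 = 3$)
$u{\left(b,U \right)} = 9 + b$
$l{\left(D,s \right)} = 9 + 2 s$ ($l{\left(D,s \right)} = s + \left(9 + s\right) = 9 + 2 s$)
$A{\left(p \right)} = \sqrt{2} \sqrt{p}$ ($A{\left(p \right)} = \sqrt{2 p} = \sqrt{2} \sqrt{p}$)
$A{\left(-3 \right)} \left(-32\right) l{\left(5,6 \right)} = \sqrt{2} \sqrt{-3} \left(-32\right) \left(9 + 2 \cdot 6\right) = \sqrt{2} i \sqrt{3} \left(-32\right) \left(9 + 12\right) = i \sqrt{6} \left(-32\right) 21 = - 32 i \sqrt{6} \cdot 21 = - 672 i \sqrt{6}$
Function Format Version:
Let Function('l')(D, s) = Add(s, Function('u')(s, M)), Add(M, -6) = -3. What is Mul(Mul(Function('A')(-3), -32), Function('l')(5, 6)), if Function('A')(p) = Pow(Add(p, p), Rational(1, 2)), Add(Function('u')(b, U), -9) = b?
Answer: Mul(-672, I, Pow(6, Rational(1, 2))) ≈ Mul(-1646.1, I)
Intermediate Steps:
M = 3 (M = Add(6, -3) = 3)
Function('u')(b, U) = Add(9, b)
Function('l')(D, s) = Add(9, Mul(2, s)) (Function('l')(D, s) = Add(s, Add(9, s)) = Add(9, Mul(2, s)))
Function('A')(p) = Mul(Pow(2, Rational(1, 2)), Pow(p, Rational(1, 2))) (Function('A')(p) = Pow(Mul(2, p), Rational(1, 2)) = Mul(Pow(2, Rational(1, 2)), Pow(p, Rational(1, 2))))
Mul(Mul(Function('A')(-3), -32), Function('l')(5, 6)) = Mul(Mul(Mul(Pow(2, Rational(1, 2)), Pow(-3, Rational(1, 2))), -32), Add(9, Mul(2, 6))) = Mul(Mul(Mul(Pow(2, Rational(1, 2)), Mul(I, Pow(3, Rational(1, 2)))), -32), Add(9, 12)) = Mul(Mul(Mul(I, Pow(6, Rational(1, 2))), -32), 21) = Mul(Mul(-32, I, Pow(6, Rational(1, 2))), 21) = Mul(-672, I, Pow(6, Rational(1, 2)))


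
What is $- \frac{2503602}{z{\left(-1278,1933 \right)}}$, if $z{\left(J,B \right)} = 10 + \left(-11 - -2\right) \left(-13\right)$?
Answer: $- \frac{2503602}{127} \approx -19713.0$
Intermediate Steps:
$z{\left(J,B \right)} = 127$ ($z{\left(J,B \right)} = 10 + \left(-11 + 2\right) \left(-13\right) = 10 - -117 = 10 + 117 = 127$)
$- \frac{2503602}{z{\left(-1278,1933 \right)}} = - \frac{2503602}{127}$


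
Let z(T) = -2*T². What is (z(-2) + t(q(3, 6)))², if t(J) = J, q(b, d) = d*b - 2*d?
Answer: 4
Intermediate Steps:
q(b, d) = -2*d + b*d (q(b, d) = b*d - 2*d = -2*d + b*d)
(z(-2) + t(q(3, 6)))² = (-2*(-2)² + 6*(-2 + 3))² = (-2*4 + 6*1)² = (-8 + 6)² = (-2)² = 4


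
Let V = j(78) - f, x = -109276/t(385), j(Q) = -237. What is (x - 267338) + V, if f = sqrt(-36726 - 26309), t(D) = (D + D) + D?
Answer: -309158401/1155 - I*sqrt(63035) ≈ -2.6767e+5 - 251.07*I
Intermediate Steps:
t(D) = 3*D (t(D) = 2*D + D = 3*D)
x = -109276/1155 (x = -109276/(3*385) = -109276/1155 ≈ -94.611)
f = I*sqrt(63035) (f = sqrt(-63035) = I*sqrt(63035) ≈ 251.07*I)
V = -237 - I*sqrt(63035) ≈ -237.0 - 251.07*I
(x - 267338) + V = (-109276/1155 - 267338) + (-237 - I*sqrt(63035)) = -308884666/1155 + (-237 - I*sqrt(63035)) = -309158401/1155 - I*sqrt(63035)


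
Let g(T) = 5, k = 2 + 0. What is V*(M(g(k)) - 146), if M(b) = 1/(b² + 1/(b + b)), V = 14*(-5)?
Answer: 2564520/251 ≈ 10217.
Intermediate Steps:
k = 2
V = -70
M(b) = 1/(b² + 1/(2*b))
V*(M(g(k)) - 146) = -70*(2*5/(1 + 2*5³) - 146) = -70*(2*5/(1 + 2*125) - 146) = -70*(2*5/(1 + 250) - 146) = -70*(2*5/251 - 146) = -70*(2*5*(1/251) - 146) = -70*(10/251 - 146) = -70*(-36636/251) = 2564520/251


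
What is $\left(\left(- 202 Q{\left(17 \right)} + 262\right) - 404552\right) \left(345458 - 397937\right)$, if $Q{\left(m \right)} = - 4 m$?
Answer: $20495883366$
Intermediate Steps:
$\left(\left(- 202 Q{\left(17 \right)} + 262\right) - 404552\right) \left(345458 - 397937\right) = \left(\left(- 202 \left(\left(-4\right) 17\right) + 262\right) - 404552\right) \left(345458 - 397937\right) = \left(\left(\left(-202\right) \left(-68\right) + 262\right) - 404552\right) \left(-52479\right) = \left(\left(13736 + 262\right) - 404552\right) \left(-52479\right) = \left(13998 - 404552\right) \left(-52479\right) = \left(-390554\right) \left(-52479\right) = 20495883366$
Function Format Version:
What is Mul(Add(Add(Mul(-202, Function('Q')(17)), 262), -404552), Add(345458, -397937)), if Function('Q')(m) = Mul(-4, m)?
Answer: 20495883366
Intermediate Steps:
Mul(Add(Add(Mul(-202, Function('Q')(17)), 262), -404552), Add(345458, -397937)) = Mul(Add(Add(Mul(-202, Mul(-4, 17)), 262), -404552), Add(345458, -397937)) = Mul(Add(Add(Mul(-202, -68), 262), -404552), -52479) = Mul(Add(Add(13736, 262), -404552), -52479) = Mul(Add(13998, -404552), -52479) = Mul(-390554, -52479) = 20495883366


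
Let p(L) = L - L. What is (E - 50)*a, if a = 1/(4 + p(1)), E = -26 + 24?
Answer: -13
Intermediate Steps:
E = -2
p(L) = 0
a = ¼ (a = 1/(4 + 0) = 1/4 = ¼ ≈ 0.25000)
(E - 50)*a = (-2 - 50)*(¼) = -52*¼ = -13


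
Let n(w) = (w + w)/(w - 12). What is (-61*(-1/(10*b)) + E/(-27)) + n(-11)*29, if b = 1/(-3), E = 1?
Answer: 58387/6210 ≈ 9.4021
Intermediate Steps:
b = -⅓ ≈ -0.33333
n(w) = 2*w/(-12 + w) (n(w) = (2*w)/(-12 + w) = 2*w/(-12 + w))
(-61*(-1/(10*b)) + E/(-27)) + n(-11)*29 = (-61/(-5*(-⅓)*2) + 1/(-27)) + (2*(-11)/(-12 - 11))*29 = (-61/((5/3)*2) + 1*(-1/27)) + (2*(-11)/(-23))*29 = (-61/10/3 - 1/27) + (2*(-11)*(-1/23))*29 = (-61*3/10 - 1/27) + (22/23)*29 = (-183/10 - 1/27) + 638/23 = -4951/270 + 638/23 = 58387/6210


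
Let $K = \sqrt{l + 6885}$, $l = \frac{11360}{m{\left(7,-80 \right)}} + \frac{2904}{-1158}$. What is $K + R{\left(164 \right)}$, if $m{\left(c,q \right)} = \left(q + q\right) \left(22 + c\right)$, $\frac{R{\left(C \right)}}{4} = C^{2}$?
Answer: $107584 + \frac{\sqrt{215527070782}}{5597} \approx 1.0767 \cdot 10^{5}$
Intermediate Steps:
$R{\left(C \right)} = 4 C^{2}$
$m{\left(c,q \right)} = 2 q \left(22 + c\right)$
$l = - \frac{27739}{5597}$ ($l = \frac{11360}{2 \left(-80\right) \left(22 + 7\right)} + \frac{2904}{-1158} = \frac{11360}{2 \left(-80\right) 29} + 2904 \left(- \frac{1}{1158}\right) = \frac{11360}{-4640} - \frac{484}{193} = 11360 \left(- \frac{1}{4640}\right) - \frac{484}{193} = - \frac{71}{29} - \frac{484}{193} = - \frac{27739}{5597} \approx -4.956$)
$K = \frac{\sqrt{215527070782}}{5597}$ ($K = \sqrt{- \frac{27739}{5597} + 6885} = \sqrt{\frac{38507606}{5597}} = \frac{\sqrt{215527070782}}{5597} \approx 82.946$)
$K + R{\left(164 \right)} = \frac{\sqrt{215527070782}}{5597} + 4 \cdot 164^{2} = \frac{\sqrt{215527070782}}{5597} + 4 \cdot 26896 = \frac{\sqrt{215527070782}}{5597} + 107584 = 107584 + \frac{\sqrt{215527070782}}{5597}$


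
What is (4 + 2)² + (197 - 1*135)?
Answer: 98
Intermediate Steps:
(4 + 2)² + (197 - 1*135) = 6² + (197 - 135) = 36 + 62 = 98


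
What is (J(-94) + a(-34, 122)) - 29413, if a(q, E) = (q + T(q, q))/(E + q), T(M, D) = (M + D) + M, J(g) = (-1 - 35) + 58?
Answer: -323318/11 ≈ -29393.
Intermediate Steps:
J(g) = 22 (J(g) = -36 + 58 = 22)
T(M, D) = D + 2*M (T(M, D) = (D + M) + M = D + 2*M)
a(q, E) = 4*q/(E + q) (a(q, E) = (q + (q + 2*q))/(E + q) = (q + 3*q)/(E + q) = (4*q)/(E + q) = 4*q/(E + q))
(J(-94) + a(-34, 122)) - 29413 = (22 + 4*(-34)/(122 - 34)) - 29413 = (22 + 4*(-34)/88) - 29413 = (22 + 4*(-34)*(1/88)) - 29413 = (22 - 17/11) - 29413 = 225/11 - 29413 = -323318/11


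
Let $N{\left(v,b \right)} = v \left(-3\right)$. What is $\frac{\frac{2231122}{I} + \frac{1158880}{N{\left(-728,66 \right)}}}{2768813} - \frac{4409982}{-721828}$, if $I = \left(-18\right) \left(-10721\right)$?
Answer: $\frac{53608488690357478951}{8774382285604125918} \approx 6.1097$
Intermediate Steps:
$N{\left(v,b \right)} = - 3 v$
$I = 192978$
$\frac{\frac{2231122}{I} + \frac{1158880}{N{\left(-728,66 \right)}}}{2768813} - \frac{4409982}{-721828} = \frac{\frac{2231122}{192978} + \frac{1158880}{\left(-3\right) \left(-728\right)}}{2768813} - \frac{4409982}{-721828} = \left(2231122 \cdot \frac{1}{192978} + \frac{1158880}{2184}\right) \frac{1}{2768813} - - \frac{2204991}{360914} = \left(\frac{1115561}{96489} + 1158880 \cdot \frac{1}{2184}\right) \frac{1}{2768813} + \frac{2204991}{360914} = \left(\frac{1115561}{96489} + \frac{144860}{273}\right) \frac{1}{2768813} + \frac{2204991}{360914} = \frac{4760648231}{8780499} \cdot \frac{1}{2768813} + \frac{2204991}{360914} = \frac{4760648231}{24311559777687} + \frac{2204991}{360914} = \frac{53608488690357478951}{8774382285604125918}$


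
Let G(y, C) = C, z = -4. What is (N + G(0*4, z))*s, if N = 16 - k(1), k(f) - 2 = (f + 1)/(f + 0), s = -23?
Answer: -184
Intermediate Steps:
k(f) = 2 + (1 + f)/f (k(f) = 2 + (f + 1)/(f + 0) = 2 + (1 + f)/f)
N = 12 (N = 16 - (3 + 1/1) = 16 - (3 + 1) = 16 - 1*4 = 16 - 4 = 12)
(N + G(0*4, z))*s = (12 - 4)*(-23) = 8*(-23) = -184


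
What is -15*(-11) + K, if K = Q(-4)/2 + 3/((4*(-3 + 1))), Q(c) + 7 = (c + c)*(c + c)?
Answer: 1545/8 ≈ 193.13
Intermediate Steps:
Q(c) = -7 + 4*c**2 (Q(c) = -7 + (c + c)*(c + c) = -7 + (2*c)*(2*c) = -7 + 4*c**2)
K = 225/8 (K = (-7 + 4*(-4)**2)/2 + 3/((4*(-3 + 1))) = (-7 + 4*16)*(1/2) + 3/((4*(-2))) = (-7 + 64)*(1/2) + 3/(-8) = 57*(1/2) + 3*(-1/8) = 57/2 - 3/8 = 225/8 ≈ 28.125)
-15*(-11) + K = -15*(-11) + 225/8 = 165 + 225/8 = 1545/8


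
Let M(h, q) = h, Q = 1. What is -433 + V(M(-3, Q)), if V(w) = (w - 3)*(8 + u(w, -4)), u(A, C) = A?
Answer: -463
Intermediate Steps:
V(w) = (-3 + w)*(8 + w) (V(w) = (w - 3)*(8 + w) = (-3 + w)*(8 + w))
-433 + V(M(-3, Q)) = -433 + (-24 + (-3)² + 5*(-3)) = -433 + (-24 + 9 - 15) = -433 - 30 = -463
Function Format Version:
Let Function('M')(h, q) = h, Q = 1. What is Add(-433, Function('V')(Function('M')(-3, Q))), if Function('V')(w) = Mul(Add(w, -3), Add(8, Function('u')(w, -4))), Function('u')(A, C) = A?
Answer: -463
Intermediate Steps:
Function('V')(w) = Mul(Add(-3, w), Add(8, w)) (Function('V')(w) = Mul(Add(w, -3), Add(8, w)) = Mul(Add(-3, w), Add(8, w)))
Add(-433, Function('V')(Function('M')(-3, Q))) = Add(-433, Add(-24, Pow(-3, 2), Mul(5, -3))) = Add(-433, Add(-24, 9, -15)) = Add(-433, -30) = -463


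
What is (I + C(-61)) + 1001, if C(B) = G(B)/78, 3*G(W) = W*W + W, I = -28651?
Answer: -1077740/39 ≈ -27634.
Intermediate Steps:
G(W) = W/3 + W²/3 (G(W) = (W*W + W)/3 = (W² + W)/3 = (W + W²)/3 = W/3 + W²/3)
C(B) = B*(1 + B)/234 (C(B) = (B*(1 + B)/3)/78 = (B*(1 + B)/3)*(1/78) = B*(1 + B)/234)
(I + C(-61)) + 1001 = (-28651 + (1/234)*(-61)*(1 - 61)) + 1001 = (-28651 + (1/234)*(-61)*(-60)) + 1001 = (-28651 + 610/39) + 1001 = -1116779/39 + 1001 = -1077740/39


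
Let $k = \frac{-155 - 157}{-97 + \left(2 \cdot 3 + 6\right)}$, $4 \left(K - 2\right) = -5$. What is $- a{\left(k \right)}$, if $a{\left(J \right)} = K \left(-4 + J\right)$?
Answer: $\frac{21}{85} \approx 0.24706$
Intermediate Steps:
$K = \frac{3}{4}$ ($K = 2 + \frac{1}{4} \left(-5\right) = 2 - \frac{5}{4} = \frac{3}{4} \approx 0.75$)
$k = \frac{312}{85}$ ($k = - \frac{312}{-97 + \left(6 + 6\right)} = - \frac{312}{-97 + 12} = - \frac{312}{-85} = \left(-312\right) \left(- \frac{1}{85}\right) = \frac{312}{85} \approx 3.6706$)
$a{\left(J \right)} = -3 + \frac{3 J}{4}$ ($a{\left(J \right)} = \frac{3 \left(-4 + J\right)}{4} = -3 + \frac{3 J}{4}$)
$- a{\left(k \right)} = - (-3 + \frac{3}{4} \cdot \frac{312}{85}) = - (-3 + \frac{234}{85}) = \left(-1\right) \left(- \frac{21}{85}\right) = \frac{21}{85}$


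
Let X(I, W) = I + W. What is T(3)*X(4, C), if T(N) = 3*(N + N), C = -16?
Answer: -216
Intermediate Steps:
T(N) = 6*N (T(N) = 3*(2*N) = 6*N)
T(3)*X(4, C) = (6*3)*(4 - 16) = 18*(-12) = -216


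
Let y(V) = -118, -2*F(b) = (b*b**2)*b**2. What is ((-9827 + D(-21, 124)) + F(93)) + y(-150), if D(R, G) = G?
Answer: -6956903335/2 ≈ -3.4785e+9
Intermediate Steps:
F(b) = -b**5/2 (F(b) = -b*b**2*b**2/2 = -b**3*b**2/2 = -b**5/2)
((-9827 + D(-21, 124)) + F(93)) + y(-150) = ((-9827 + 124) - 1/2*93**5) - 118 = (-9703 - 1/2*6956883693) - 118 = (-9703 - 6956883693/2) - 118 = -6956903099/2 - 118 = -6956903335/2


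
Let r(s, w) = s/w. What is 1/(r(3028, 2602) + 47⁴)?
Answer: 1301/6348466495 ≈ 2.0493e-7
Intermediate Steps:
1/(r(3028, 2602) + 47⁴) = 1/(3028/2602 + 47⁴) = 1/(3028*(1/2602) + 4879681) = 1/(1514/1301 + 4879681) = 1/(6348466495/1301) = 1301/6348466495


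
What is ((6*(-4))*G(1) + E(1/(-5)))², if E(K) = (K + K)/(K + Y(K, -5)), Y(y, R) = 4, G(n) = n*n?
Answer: 209764/361 ≈ 581.06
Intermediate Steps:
G(n) = n²
E(K) = 2*K/(4 + K) (E(K) = (K + K)/(K + 4) = (2*K)/(4 + K) = 2*K/(4 + K))
((6*(-4))*G(1) + E(1/(-5)))² = ((6*(-4))*1² + 2/(-5*(4 + 1/(-5))))² = (-24*1 + 2*(-⅕)/(4 - ⅕))² = (-24 + 2*(-⅕)/(19/5))² = (-24 + 2*(-⅕)*(5/19))² = (-24 - 2/19)² = (-458/19)² = 209764/361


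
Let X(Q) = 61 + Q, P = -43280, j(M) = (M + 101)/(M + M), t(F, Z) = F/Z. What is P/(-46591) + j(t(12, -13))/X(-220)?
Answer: 225771371/177791256 ≈ 1.2699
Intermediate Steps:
j(M) = (101 + M)/(2*M) (j(M) = (101 + M)/((2*M)) = (101 + M)*(1/(2*M)) = (101 + M)/(2*M))
P/(-46591) + j(t(12, -13))/X(-220) = -43280/(-46591) + ((101 + 12/(-13))/(2*((12/(-13)))))/(61 - 220) = -43280*(-1/46591) + ((101 + 12*(-1/13))/(2*((12*(-1/13)))))/(-159) = 43280/46591 + ((101 - 12/13)/(2*(-12/13)))*(-1/159) = 43280/46591 + ((1/2)*(-13/12)*(1301/13))*(-1/159) = 43280/46591 - 1301/24*(-1/159) = 43280/46591 + 1301/3816 = 225771371/177791256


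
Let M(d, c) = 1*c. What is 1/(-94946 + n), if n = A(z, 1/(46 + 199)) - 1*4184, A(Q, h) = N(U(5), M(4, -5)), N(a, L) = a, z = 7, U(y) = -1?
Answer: -1/99131 ≈ -1.0088e-5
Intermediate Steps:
M(d, c) = c
A(Q, h) = -1
n = -4185 (n = -1 - 1*4184 = -1 - 4184 = -4185)
1/(-94946 + n) = 1/(-94946 - 4185) = 1/(-99131) = -1/99131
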